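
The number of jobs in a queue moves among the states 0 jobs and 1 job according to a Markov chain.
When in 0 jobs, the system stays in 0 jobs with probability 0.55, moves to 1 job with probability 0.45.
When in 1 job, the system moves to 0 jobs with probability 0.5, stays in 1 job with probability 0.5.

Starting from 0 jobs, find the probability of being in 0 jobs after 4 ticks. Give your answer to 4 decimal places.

0.5263

Propagate the distribution vector 4 ticks from 0 jobs.
After 0 ticks: (1.0000, 0.0000)
After 1 tick: (0.5500, 0.4500)
After 2 ticks: (0.5275, 0.4725)
After 3 ticks: (0.5264, 0.4736)
After 4 ticks: (0.5263, 0.4737)
P(in 0 jobs after 4 ticks) = 0.5263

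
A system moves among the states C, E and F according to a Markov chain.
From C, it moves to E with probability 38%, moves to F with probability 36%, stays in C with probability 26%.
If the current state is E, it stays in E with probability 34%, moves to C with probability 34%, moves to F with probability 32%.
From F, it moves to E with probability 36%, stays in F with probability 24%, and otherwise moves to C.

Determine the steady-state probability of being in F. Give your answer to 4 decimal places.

Let the stationary distribution be π with π = πP and π_1 + π_2 + π_3 = 1.
π_1 = 0.26·π_1 + 0.34·π_2 + 0.4·π_3
π_2 = 0.38·π_1 + 0.34·π_2 + 0.36·π_3
Solving with the normalization constraint gives π = (0.3320, 0.3595, 0.3086).
So the stationary probability of F is 0.3086.

0.3086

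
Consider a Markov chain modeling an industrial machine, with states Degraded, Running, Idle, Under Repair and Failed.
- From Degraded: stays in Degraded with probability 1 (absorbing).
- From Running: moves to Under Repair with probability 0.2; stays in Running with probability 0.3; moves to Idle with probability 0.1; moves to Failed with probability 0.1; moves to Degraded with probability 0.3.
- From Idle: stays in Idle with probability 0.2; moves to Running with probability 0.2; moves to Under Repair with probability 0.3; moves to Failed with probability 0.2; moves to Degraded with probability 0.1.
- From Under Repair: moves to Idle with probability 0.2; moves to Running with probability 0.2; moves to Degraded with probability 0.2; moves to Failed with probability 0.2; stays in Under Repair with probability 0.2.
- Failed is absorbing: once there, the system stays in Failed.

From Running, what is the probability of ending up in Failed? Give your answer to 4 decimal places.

0.3488

Let h(s) be the probability of absorption at Failed starting from transient state s. Then h(Failed) = 1 and h(Degraded) = 0. By first-step analysis:
h(Running) = 0.3·0 + 0.3·h(Running) + 0.1·h(Idle) + 0.2·h(Under Repair) + 0.1·1
h(Idle) = 0.1·0 + 0.2·h(Running) + 0.2·h(Idle) + 0.3·h(Under Repair) + 0.2·1
h(Under Repair) = 0.2·0 + 0.2·h(Running) + 0.2·h(Idle) + 0.2·h(Under Repair) + 0.2·1
Solving: h(Running) = 0.3488, h(Idle) = 0.5116, h(Under Repair) = 0.4651.
Starting from Running, the probability is 0.3488.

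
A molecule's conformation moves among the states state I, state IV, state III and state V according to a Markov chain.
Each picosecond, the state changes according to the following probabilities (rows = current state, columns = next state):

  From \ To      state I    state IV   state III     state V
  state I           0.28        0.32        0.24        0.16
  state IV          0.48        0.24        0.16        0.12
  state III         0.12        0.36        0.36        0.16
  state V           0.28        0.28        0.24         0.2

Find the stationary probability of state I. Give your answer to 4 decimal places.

0.3007

Let the stationary distribution be π with π = πP and π_1 + π_2 + π_3 + π_4 = 1.
π_1 = 0.28·π_1 + 0.48·π_2 + 0.12·π_3 + 0.28·π_4
π_2 = 0.32·π_1 + 0.24·π_2 + 0.36·π_3 + 0.28·π_4
π_3 = 0.24·π_1 + 0.16·π_2 + 0.36·π_3 + 0.24·π_4
Solving with the normalization constraint gives π = (0.3007, 0.2997, 0.2455, 0.1542).
So the stationary probability of state I is 0.3007.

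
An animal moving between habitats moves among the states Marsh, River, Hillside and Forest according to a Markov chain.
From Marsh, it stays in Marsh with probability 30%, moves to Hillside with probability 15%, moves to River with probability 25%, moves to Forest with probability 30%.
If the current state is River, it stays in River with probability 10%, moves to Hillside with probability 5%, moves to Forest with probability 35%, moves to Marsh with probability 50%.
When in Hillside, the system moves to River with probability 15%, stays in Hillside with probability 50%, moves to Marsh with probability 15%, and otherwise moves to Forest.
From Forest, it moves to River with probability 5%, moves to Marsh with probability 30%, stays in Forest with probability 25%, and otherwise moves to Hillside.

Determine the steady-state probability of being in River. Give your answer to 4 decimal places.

0.1447

Let the stationary distribution be π with π = πP and π_1 + π_2 + π_3 + π_4 = 1.
π_1 = 0.3·π_1 + 0.5·π_2 + 0.15·π_3 + 0.3·π_4
π_2 = 0.25·π_1 + 0.1·π_2 + 0.15·π_3 + 0.05·π_4
π_3 = 0.15·π_1 + 0.05·π_2 + 0.5·π_3 + 0.4·π_4
Solving with the normalization constraint gives π = (0.2825, 0.1447, 0.3097, 0.2631).
So the stationary probability of River is 0.1447.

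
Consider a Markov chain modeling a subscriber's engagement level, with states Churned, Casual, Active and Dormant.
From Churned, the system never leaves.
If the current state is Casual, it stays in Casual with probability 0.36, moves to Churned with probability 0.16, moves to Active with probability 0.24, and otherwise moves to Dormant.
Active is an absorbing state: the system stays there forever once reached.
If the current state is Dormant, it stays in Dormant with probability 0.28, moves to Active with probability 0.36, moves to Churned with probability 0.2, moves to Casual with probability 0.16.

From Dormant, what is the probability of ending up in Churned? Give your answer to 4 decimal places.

Let h(s) be the probability of absorption at Churned starting from transient state s. Then h(Churned) = 1 and h(Active) = 0. By first-step analysis:
h(Casual) = 0.16·1 + 0.36·h(Casual) + 0.24·0 + 0.24·h(Dormant)
h(Dormant) = 0.2·1 + 0.16·h(Casual) + 0.36·0 + 0.28·h(Dormant)
Solving: h(Casual) = 0.3864, h(Dormant) = 0.3636.
Starting from Dormant, the probability is 0.3636.

0.3636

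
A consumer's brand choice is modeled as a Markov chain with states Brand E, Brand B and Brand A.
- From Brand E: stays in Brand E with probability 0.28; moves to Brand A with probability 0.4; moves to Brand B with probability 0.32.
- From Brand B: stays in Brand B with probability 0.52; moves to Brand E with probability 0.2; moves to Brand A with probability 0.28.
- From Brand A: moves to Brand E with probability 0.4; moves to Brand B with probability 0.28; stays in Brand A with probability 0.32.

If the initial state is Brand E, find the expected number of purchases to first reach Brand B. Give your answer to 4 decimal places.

3.2767

Let t(s) be the expected number of purchases to first reach Brand B from state s, with t(Brand B) = 0. Conditioning on the first purchase:
t(Brand E) = 1 + 0.28·t(Brand E) + 0.4·t(Brand A)
t(Brand A) = 1 + 0.4·t(Brand E) + 0.32·t(Brand A)
Solving: t(Brand E) = 3.2767, t(Brand A) = 3.3981.
Expected purchases from Brand E to Brand B: 3.2767.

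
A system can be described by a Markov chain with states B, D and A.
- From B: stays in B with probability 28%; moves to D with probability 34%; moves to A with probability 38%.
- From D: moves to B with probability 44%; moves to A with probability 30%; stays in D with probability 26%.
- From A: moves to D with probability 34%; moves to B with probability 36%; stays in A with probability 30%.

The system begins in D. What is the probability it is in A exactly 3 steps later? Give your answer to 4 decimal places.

0.3276

Propagate the distribution vector 3 steps from D.
After 0 steps: (0.0000, 1.0000, 0.0000)
After 1 step: (0.4400, 0.2600, 0.3000)
After 2 steps: (0.3456, 0.3192, 0.3352)
After 3 steps: (0.3579, 0.3145, 0.3276)
P(in A after 3 steps) = 0.3276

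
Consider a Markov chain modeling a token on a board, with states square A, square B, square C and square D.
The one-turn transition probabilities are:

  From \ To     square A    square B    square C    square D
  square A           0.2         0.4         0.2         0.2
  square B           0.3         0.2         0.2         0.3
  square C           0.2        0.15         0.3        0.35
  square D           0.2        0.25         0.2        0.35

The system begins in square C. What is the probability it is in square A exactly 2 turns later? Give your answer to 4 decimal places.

0.2150

Propagate the distribution vector 2 turns from square C.
After 0 turns: (0.0000, 0.0000, 1.0000, 0.0000)
After 1 turn: (0.2000, 0.1500, 0.3000, 0.3500)
After 2 turns: (0.2150, 0.2425, 0.2300, 0.3125)
P(in square A after 2 turns) = 0.2150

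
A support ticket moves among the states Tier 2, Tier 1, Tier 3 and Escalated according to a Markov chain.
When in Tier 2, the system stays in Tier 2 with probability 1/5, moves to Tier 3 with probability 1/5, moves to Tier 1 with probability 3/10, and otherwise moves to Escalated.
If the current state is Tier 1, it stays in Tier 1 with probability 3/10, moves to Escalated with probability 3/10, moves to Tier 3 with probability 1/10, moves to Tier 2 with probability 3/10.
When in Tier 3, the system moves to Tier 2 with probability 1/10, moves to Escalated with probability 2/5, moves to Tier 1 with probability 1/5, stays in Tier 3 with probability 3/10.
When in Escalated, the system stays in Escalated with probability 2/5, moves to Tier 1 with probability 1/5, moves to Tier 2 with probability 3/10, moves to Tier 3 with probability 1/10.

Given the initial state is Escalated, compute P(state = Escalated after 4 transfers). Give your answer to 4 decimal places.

Propagate the distribution vector 4 transfers from Escalated.
After 0 transfers: (0.0000, 0.0000, 0.0000, 1.0000)
After 1 transfer: (0.3000, 0.2000, 0.1000, 0.4000)
After 2 transfers: (0.2500, 0.2500, 0.1500, 0.3500)
After 3 transfers: (0.2450, 0.2500, 0.1550, 0.3500)
After 4 transfers: (0.2445, 0.2495, 0.1555, 0.3505)
P(in Escalated after 4 transfers) = 0.3505

0.3505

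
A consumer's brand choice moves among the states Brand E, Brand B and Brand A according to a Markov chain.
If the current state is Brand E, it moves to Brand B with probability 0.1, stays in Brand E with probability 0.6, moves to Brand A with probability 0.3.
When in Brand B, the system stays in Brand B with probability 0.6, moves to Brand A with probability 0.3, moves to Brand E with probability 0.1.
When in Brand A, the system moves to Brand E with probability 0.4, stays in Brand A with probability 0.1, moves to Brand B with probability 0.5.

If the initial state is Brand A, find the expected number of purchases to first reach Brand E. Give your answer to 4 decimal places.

Let t(s) be the expected number of purchases to first reach Brand E from state s, with t(Brand E) = 0. Conditioning on the first purchase:
t(Brand B) = 1 + 0.6·t(Brand B) + 0.3·t(Brand A)
t(Brand A) = 1 + 0.5·t(Brand B) + 0.1·t(Brand A)
Solving: t(Brand B) = 5.7143, t(Brand A) = 4.2857.
Expected purchases from Brand A to Brand E: 4.2857.

4.2857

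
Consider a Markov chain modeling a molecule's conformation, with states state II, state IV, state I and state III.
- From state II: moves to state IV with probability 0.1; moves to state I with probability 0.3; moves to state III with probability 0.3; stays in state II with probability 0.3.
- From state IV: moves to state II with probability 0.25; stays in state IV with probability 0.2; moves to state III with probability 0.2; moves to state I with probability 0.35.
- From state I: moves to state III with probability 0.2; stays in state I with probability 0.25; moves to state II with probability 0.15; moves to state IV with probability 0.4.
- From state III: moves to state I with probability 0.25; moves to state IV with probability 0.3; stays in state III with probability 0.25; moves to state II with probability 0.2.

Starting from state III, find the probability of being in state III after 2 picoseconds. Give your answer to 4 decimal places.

Propagate the distribution vector 2 picoseconds from state III.
After 0 picoseconds: (0.0000, 0.0000, 0.0000, 1.0000)
After 1 picosecond: (0.2000, 0.3000, 0.2500, 0.2500)
After 2 picoseconds: (0.2225, 0.2550, 0.2900, 0.2325)
P(in state III after 2 picoseconds) = 0.2325

0.2325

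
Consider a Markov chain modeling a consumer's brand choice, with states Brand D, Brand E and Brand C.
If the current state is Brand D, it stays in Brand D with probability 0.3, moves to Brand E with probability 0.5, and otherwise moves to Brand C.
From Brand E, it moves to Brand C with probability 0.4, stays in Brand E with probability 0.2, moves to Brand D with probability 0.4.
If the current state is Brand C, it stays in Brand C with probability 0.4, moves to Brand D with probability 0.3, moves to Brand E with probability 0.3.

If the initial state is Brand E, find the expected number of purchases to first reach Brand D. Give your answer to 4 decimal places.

Let t(s) be the expected number of purchases to first reach Brand D from state s, with t(Brand D) = 0. Conditioning on the first purchase:
t(Brand E) = 1 + 0.2·t(Brand E) + 0.4·t(Brand C)
t(Brand C) = 1 + 0.3·t(Brand E) + 0.4·t(Brand C)
Solving: t(Brand E) = 2.7778, t(Brand C) = 3.0556.
Expected purchases from Brand E to Brand D: 2.7778.

2.7778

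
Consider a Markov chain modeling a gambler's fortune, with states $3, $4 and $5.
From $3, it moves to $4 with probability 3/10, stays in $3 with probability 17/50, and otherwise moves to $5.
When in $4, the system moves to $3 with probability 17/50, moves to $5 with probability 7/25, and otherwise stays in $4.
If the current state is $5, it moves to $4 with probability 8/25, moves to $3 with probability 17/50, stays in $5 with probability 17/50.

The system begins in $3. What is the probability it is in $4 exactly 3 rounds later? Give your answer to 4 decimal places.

Propagate the distribution vector 3 rounds from $3.
After 0 rounds: (1.0000, 0.0000, 0.0000)
After 1 round: (0.3400, 0.3000, 0.3600)
After 2 rounds: (0.3400, 0.3312, 0.3288)
After 3 rounds: (0.3400, 0.3331, 0.3269)
P(in $4 after 3 rounds) = 0.3331

0.3331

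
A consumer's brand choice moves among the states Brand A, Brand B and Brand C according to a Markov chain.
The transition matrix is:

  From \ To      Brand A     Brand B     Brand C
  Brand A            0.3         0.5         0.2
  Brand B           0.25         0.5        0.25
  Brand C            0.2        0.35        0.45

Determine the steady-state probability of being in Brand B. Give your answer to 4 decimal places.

Let the stationary distribution be π with π = πP and π_1 + π_2 + π_3 = 1.
π_1 = 0.3·π_1 + 0.25·π_2 + 0.2·π_3
π_2 = 0.5·π_1 + 0.5·π_2 + 0.35·π_3
Solving with the normalization constraint gives π = (0.2475, 0.4554, 0.2970).
So the stationary probability of Brand B is 0.4554.

0.4554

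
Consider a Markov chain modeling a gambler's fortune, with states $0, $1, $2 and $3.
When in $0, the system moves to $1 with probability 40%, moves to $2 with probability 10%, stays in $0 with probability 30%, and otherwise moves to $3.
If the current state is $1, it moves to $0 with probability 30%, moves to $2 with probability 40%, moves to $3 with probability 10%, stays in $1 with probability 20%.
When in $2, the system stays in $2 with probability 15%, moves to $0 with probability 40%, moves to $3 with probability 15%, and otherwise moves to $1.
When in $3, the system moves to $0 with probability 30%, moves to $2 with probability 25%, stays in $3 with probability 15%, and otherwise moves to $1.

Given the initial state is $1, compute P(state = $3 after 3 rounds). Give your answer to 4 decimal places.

Propagate the distribution vector 3 rounds from $1.
After 0 rounds: (0.0000, 1.0000, 0.0000, 0.0000)
After 1 round: (0.3000, 0.2000, 0.4000, 0.1000)
After 2 rounds: (0.3400, 0.3100, 0.1950, 0.1550)
After 3 rounds: (0.3195, 0.3030, 0.2260, 0.1515)
P(in $3 after 3 rounds) = 0.1515

0.1515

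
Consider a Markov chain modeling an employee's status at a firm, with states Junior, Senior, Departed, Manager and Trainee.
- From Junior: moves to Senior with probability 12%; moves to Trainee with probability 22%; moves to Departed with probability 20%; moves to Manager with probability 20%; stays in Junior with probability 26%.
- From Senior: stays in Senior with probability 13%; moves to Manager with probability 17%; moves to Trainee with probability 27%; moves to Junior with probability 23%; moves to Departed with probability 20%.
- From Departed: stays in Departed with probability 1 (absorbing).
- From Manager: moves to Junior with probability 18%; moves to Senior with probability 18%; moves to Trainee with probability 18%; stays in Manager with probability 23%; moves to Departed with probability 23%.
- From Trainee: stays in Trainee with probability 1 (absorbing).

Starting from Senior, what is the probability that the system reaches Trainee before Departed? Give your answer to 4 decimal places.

0.5403

Let h(s) be the probability of absorption at Trainee starting from transient state s. Then h(Trainee) = 1 and h(Departed) = 0. By first-step analysis:
h(Junior) = 0.26·h(Junior) + 0.12·h(Senior) + 0.2·0 + 0.2·h(Manager) + 0.22·1
h(Senior) = 0.23·h(Junior) + 0.13·h(Senior) + 0.2·0 + 0.17·h(Manager) + 0.27·1
h(Manager) = 0.18·h(Junior) + 0.18·h(Senior) + 0.23·0 + 0.23·h(Manager) + 0.18·1
Solving: h(Junior) = 0.5148, h(Senior) = 0.5403, h(Manager) = 0.4804.
Starting from Senior, the probability is 0.5403.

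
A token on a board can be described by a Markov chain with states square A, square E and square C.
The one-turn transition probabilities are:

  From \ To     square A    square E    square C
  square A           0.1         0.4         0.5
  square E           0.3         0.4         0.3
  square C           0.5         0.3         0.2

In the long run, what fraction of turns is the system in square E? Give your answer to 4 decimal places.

0.3672

Let the stationary distribution be π with π = πP and π_1 + π_2 + π_3 = 1.
π_1 = 0.1·π_1 + 0.3·π_2 + 0.5·π_3
π_2 = 0.4·π_1 + 0.4·π_2 + 0.3·π_3
Solving with the normalization constraint gives π = (0.3047, 0.3672, 0.3281).
So the stationary probability of square E is 0.3672.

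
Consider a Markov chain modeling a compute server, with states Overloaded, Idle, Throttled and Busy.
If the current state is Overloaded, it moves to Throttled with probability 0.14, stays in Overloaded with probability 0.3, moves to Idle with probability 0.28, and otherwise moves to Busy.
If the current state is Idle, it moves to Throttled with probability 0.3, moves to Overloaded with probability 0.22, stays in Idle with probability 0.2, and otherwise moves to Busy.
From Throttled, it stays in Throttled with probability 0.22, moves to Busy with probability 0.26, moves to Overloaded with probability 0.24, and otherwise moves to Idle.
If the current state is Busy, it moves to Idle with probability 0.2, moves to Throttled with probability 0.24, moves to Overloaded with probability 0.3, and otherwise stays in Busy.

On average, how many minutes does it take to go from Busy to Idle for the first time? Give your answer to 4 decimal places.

4.1741

Let t(s) be the expected number of minutes to first reach Idle from state s, with t(Idle) = 0. Conditioning on the first minute:
t(Overloaded) = 1 + 0.3·t(Overloaded) + 0.14·t(Throttled) + 0.28·t(Busy)
t(Throttled) = 1 + 0.24·t(Overloaded) + 0.22·t(Throttled) + 0.26·t(Busy)
t(Busy) = 1 + 0.3·t(Overloaded) + 0.24·t(Throttled) + 0.26·t(Busy)
Solving: t(Overloaded) = 3.8711, t(Throttled) = 3.8645, t(Busy) = 4.1741.
Expected minutes from Busy to Idle: 4.1741.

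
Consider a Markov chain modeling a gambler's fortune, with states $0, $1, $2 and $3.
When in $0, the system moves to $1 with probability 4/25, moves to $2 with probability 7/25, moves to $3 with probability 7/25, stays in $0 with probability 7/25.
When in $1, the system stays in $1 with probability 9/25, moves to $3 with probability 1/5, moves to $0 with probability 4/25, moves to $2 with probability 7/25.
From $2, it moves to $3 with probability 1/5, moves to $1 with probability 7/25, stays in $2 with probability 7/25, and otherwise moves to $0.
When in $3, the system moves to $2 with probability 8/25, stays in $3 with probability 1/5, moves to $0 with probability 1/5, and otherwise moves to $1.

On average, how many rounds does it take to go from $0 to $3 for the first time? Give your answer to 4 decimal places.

4.1974

Let t(s) be the expected number of rounds to first reach $3 from state s, with t($3) = 0. Conditioning on the first round:
t($0) = 1 + 0.28·t($0) + 0.16·t($1) + 0.28·t($2)
t($1) = 1 + 0.16·t($0) + 0.36·t($1) + 0.28·t($2)
t($2) = 1 + 0.24·t($0) + 0.28·t($1) + 0.28·t($2)
Solving: t($0) = 4.1974, t($1) = 4.6172, t($2) = 4.5836.
Expected rounds from $0 to $3: 4.1974.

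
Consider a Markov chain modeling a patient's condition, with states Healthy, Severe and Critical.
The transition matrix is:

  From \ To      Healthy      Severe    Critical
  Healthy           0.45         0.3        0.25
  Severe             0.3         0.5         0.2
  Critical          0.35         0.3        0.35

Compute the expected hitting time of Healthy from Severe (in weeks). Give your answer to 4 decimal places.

3.2075

Let t(s) be the expected number of weeks to first reach Healthy from state s, with t(Healthy) = 0. Conditioning on the first week:
t(Severe) = 1 + 0.5·t(Severe) + 0.2·t(Critical)
t(Critical) = 1 + 0.3·t(Severe) + 0.35·t(Critical)
Solving: t(Severe) = 3.2075, t(Critical) = 3.0189.
Expected weeks from Severe to Healthy: 3.2075.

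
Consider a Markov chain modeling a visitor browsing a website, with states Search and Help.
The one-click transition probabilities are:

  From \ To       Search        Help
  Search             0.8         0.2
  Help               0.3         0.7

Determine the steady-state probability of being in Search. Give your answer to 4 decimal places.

Let the stationary distribution be π with π = πP and π_1 + π_2 = 1.
π_1 = 0.8·π_1 + 0.3·π_2
Solving with the normalization constraint gives π = (0.6000, 0.4000).
So the stationary probability of Search is 0.6000.

0.6000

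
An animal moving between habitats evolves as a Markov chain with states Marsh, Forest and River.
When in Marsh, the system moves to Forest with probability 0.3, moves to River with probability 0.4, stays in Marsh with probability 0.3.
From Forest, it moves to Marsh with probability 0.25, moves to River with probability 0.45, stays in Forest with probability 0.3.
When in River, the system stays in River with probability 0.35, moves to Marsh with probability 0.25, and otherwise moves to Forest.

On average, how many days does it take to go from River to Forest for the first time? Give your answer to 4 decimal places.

2.6761

Let t(s) be the expected number of days to first reach Forest from state s, with t(Forest) = 0. Conditioning on the first day:
t(Marsh) = 1 + 0.3·t(Marsh) + 0.4·t(River)
t(River) = 1 + 0.25·t(Marsh) + 0.35·t(River)
Solving: t(Marsh) = 2.9577, t(River) = 2.6761.
Expected days from River to Forest: 2.6761.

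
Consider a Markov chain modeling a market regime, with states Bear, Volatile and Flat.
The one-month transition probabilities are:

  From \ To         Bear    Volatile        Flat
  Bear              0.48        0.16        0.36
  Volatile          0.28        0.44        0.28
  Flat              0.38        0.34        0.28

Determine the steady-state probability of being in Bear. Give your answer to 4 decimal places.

0.3889

Let the stationary distribution be π with π = πP and π_1 + π_2 + π_3 = 1.
π_1 = 0.48·π_1 + 0.28·π_2 + 0.38·π_3
π_2 = 0.16·π_1 + 0.44·π_2 + 0.34·π_3
Solving with the normalization constraint gives π = (0.3889, 0.3000, 0.3111).
So the stationary probability of Bear is 0.3889.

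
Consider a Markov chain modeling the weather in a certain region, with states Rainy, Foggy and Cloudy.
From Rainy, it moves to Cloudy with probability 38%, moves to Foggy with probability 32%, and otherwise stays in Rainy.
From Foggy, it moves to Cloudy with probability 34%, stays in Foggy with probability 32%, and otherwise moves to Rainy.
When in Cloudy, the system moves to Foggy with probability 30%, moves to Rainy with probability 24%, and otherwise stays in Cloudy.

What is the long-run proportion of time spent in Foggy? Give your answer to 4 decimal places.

0.3120

Let the stationary distribution be π with π = πP and π_1 + π_2 + π_3 = 1.
π_1 = 0.3·π_1 + 0.34·π_2 + 0.24·π_3
π_2 = 0.32·π_1 + 0.32·π_2 + 0.3·π_3
Solving with the normalization constraint gives π = (0.2885, 0.3120, 0.3995).
So the stationary probability of Foggy is 0.3120.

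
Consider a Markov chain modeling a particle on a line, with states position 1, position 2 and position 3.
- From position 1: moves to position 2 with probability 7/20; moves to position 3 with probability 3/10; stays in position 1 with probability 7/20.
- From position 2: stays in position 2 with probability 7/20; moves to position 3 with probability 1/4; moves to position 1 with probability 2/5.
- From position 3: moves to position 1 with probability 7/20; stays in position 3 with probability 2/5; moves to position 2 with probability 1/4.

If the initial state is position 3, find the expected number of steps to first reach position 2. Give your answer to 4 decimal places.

Let t(s) be the expected number of steps to first reach position 2 from state s, with t(position 2) = 0. Conditioning on the first step:
t(position 1) = 1 + 0.35·t(position 1) + 0.3·t(position 3)
t(position 3) = 1 + 0.35·t(position 1) + 0.4·t(position 3)
Solving: t(position 1) = 3.1579, t(position 3) = 3.5088.
Expected steps from position 3 to position 2: 3.5088.

3.5088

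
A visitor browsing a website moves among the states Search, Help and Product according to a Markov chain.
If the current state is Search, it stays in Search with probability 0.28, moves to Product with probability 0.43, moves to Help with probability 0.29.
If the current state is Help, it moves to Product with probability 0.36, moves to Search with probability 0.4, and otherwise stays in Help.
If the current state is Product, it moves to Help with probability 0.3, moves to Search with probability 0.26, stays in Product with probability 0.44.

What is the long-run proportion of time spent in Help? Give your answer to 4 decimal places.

0.2801

Let the stationary distribution be π with π = πP and π_1 + π_2 + π_3 = 1.
π_1 = 0.28·π_1 + 0.4·π_2 + 0.26·π_3
π_2 = 0.29·π_1 + 0.24·π_2 + 0.3·π_3
Solving with the normalization constraint gives π = (0.3053, 0.2801, 0.4145).
So the stationary probability of Help is 0.2801.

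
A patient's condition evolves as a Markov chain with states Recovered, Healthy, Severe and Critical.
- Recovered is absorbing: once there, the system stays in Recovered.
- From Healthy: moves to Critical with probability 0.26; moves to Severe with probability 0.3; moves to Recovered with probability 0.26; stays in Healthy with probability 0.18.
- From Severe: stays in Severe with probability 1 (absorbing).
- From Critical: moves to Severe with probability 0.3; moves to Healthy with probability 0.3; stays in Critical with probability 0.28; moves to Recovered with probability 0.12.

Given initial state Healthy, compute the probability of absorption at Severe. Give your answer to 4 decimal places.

0.5738

Let h(s) be the probability of absorption at Severe starting from transient state s. Then h(Severe) = 1 and h(Recovered) = 0. By first-step analysis:
h(Healthy) = 0.26·0 + 0.18·h(Healthy) + 0.3·1 + 0.26·h(Critical)
h(Critical) = 0.12·0 + 0.3·h(Healthy) + 0.3·1 + 0.28·h(Critical)
Solving: h(Healthy) = 0.5738, h(Critical) = 0.6557.
Starting from Healthy, the probability is 0.5738.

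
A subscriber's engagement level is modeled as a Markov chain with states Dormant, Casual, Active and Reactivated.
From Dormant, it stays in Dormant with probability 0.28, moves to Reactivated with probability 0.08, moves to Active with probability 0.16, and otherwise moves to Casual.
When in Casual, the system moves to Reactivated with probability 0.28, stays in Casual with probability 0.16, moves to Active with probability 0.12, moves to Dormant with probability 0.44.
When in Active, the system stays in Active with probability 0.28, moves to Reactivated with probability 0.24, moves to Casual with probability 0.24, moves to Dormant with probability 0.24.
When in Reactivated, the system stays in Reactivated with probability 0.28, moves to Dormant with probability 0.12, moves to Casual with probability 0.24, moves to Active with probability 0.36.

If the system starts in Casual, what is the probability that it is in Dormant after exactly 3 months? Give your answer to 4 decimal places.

0.2943

Propagate the distribution vector 3 months from Casual.
After 0 months: (0.0000, 1.0000, 0.0000, 0.0000)
After 1 month: (0.4400, 0.1600, 0.1200, 0.2800)
After 2 months: (0.2560, 0.3328, 0.2240, 0.1872)
After 3 months: (0.2943, 0.2748, 0.2110, 0.2198)
P(in Dormant after 3 months) = 0.2943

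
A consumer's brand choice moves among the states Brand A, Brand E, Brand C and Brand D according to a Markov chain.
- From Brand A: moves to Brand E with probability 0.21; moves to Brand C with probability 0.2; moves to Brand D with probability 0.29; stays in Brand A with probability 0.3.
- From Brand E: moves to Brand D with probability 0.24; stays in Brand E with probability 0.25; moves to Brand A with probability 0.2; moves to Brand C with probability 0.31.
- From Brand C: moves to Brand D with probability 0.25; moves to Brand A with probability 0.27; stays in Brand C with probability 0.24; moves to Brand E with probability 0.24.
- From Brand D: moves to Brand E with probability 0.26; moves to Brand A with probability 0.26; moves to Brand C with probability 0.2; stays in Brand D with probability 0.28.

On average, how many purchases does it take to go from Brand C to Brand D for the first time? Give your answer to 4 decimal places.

3.8743

Let t(s) be the expected number of purchases to first reach Brand D from state s, with t(Brand D) = 0. Conditioning on the first purchase:
t(Brand A) = 1 + 0.3·t(Brand A) + 0.21·t(Brand E) + 0.2·t(Brand C)
t(Brand E) = 1 + 0.2·t(Brand A) + 0.25·t(Brand E) + 0.31·t(Brand C)
t(Brand C) = 1 + 0.27·t(Brand A) + 0.24·t(Brand E) + 0.24·t(Brand C)
Solving: t(Brand A) = 3.7130, t(Brand E) = 3.9248, t(Brand C) = 3.8743.
Expected purchases from Brand C to Brand D: 3.8743.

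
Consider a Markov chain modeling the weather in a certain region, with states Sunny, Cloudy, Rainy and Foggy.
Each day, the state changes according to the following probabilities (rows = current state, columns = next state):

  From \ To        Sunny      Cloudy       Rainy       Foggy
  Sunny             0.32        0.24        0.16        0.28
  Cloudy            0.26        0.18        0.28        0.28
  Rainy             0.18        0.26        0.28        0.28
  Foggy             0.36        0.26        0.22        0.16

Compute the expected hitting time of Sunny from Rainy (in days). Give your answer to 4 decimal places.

Let t(s) be the expected number of days to first reach Sunny from state s, with t(Sunny) = 0. Conditioning on the first day:
t(Cloudy) = 1 + 0.18·t(Cloudy) + 0.28·t(Rainy) + 0.28·t(Foggy)
t(Rainy) = 1 + 0.26·t(Cloudy) + 0.28·t(Rainy) + 0.28·t(Foggy)
t(Foggy) = 1 + 0.26·t(Cloudy) + 0.22·t(Rainy) + 0.16·t(Foggy)
Solving: t(Cloudy) = 3.7908, t(Rainy) = 4.0940, t(Foggy) = 3.4360.
Expected days from Rainy to Sunny: 4.0940.

4.0940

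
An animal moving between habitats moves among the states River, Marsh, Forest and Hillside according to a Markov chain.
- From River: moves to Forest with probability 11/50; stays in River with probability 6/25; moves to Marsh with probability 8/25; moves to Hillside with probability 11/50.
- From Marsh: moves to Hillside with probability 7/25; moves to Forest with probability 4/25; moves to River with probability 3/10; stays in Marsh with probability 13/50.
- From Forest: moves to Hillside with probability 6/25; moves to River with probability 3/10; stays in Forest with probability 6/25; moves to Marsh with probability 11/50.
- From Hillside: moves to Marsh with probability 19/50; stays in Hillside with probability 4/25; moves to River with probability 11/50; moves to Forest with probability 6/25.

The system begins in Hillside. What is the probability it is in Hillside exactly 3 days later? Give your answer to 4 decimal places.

Propagate the distribution vector 3 days from Hillside.
After 0 days: (0.0000, 0.0000, 0.0000, 1.0000)
After 1 day: (0.2200, 0.3800, 0.2400, 0.1600)
After 2 days: (0.2740, 0.2828, 0.2052, 0.2380)
After 3 days: (0.2645, 0.2968, 0.2119, 0.2268)
P(in Hillside after 3 days) = 0.2268

0.2268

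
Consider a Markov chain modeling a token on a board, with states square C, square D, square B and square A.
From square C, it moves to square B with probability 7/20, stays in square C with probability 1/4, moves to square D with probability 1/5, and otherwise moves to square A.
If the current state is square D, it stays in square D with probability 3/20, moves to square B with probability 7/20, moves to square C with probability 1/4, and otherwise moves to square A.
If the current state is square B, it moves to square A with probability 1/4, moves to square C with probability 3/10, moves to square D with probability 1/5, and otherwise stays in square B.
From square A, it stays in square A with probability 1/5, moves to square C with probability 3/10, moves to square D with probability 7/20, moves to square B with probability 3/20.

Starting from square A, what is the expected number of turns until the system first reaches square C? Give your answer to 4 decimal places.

3.4865

Let t(s) be the expected number of turns to first reach square C from state s, with t(square C) = 0. Conditioning on the first turn:
t(square D) = 1 + 0.15·t(square D) + 0.35·t(square B) + 0.25·t(square A)
t(square B) = 1 + 0.2·t(square D) + 0.25·t(square B) + 0.25·t(square A)
t(square A) = 1 + 0.35·t(square D) + 0.15·t(square B) + 0.2·t(square A)
Solving: t(square D) = 3.6278, t(square B) = 3.4629, t(square A) = 3.4865.
Expected turns from square A to square C: 3.4865.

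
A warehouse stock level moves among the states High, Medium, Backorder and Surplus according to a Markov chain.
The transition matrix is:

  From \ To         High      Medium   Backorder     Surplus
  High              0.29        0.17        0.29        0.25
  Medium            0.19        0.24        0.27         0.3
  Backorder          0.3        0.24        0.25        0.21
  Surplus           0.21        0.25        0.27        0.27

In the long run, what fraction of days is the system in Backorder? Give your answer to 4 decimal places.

Let the stationary distribution be π with π = πP and π_1 + π_2 + π_3 + π_4 = 1.
π_1 = 0.29·π_1 + 0.19·π_2 + 0.3·π_3 + 0.21·π_4
π_2 = 0.17·π_1 + 0.24·π_2 + 0.24·π_3 + 0.25·π_4
π_3 = 0.29·π_1 + 0.27·π_2 + 0.25·π_3 + 0.27·π_4
Solving with the normalization constraint gives π = (0.2497, 0.2251, 0.2696, 0.2556).
So the stationary probability of Backorder is 0.2696.

0.2696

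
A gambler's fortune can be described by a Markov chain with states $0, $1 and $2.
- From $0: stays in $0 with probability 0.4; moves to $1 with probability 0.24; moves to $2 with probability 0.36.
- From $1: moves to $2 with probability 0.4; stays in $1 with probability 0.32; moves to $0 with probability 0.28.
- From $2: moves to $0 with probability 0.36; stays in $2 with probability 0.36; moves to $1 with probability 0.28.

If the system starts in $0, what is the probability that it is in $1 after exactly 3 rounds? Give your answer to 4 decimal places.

Propagate the distribution vector 3 rounds from $0.
After 0 rounds: (1.0000, 0.0000, 0.0000)
After 1 round: (0.4000, 0.2400, 0.3600)
After 2 rounds: (0.3568, 0.2736, 0.3696)
After 3 rounds: (0.3524, 0.2767, 0.3709)
P(in $1 after 3 rounds) = 0.2767

0.2767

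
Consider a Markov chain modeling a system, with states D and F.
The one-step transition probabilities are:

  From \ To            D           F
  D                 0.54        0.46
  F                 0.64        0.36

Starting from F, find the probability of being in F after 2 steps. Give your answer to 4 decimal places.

0.4240

Sum over the intermediate state after 1 step:
P = P(F→D)·P(D→F) + P(F→F)·P(F→F)
  = 0.64×0.46 + 0.36×0.36
  = 0.2944 + 0.1296 = 0.4240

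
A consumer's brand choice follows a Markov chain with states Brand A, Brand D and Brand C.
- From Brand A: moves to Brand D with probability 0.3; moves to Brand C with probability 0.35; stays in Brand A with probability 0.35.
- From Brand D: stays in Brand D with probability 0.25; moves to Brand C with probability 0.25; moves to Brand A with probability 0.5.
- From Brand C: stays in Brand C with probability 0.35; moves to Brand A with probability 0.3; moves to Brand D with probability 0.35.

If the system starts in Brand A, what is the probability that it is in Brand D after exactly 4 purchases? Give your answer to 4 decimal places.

Propagate the distribution vector 4 purchases from Brand A.
After 0 purchases: (1.0000, 0.0000, 0.0000)
After 1 purchase: (0.3500, 0.3000, 0.3500)
After 2 purchases: (0.3775, 0.3025, 0.3200)
After 3 purchases: (0.3794, 0.3009, 0.3198)
After 4 purchases: (0.3791, 0.3009, 0.3199)
P(in Brand D after 4 purchases) = 0.3009

0.3009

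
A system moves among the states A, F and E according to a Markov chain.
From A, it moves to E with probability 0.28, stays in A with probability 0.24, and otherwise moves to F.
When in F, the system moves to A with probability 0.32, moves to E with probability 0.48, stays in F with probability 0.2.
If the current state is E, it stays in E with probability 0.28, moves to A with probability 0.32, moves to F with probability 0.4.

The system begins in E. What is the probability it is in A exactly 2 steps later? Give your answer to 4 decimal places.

Sum over the intermediate state after 1 step:
P = P(E→A)·P(A→A) + P(E→F)·P(F→A) + P(E→E)·P(E→A)
  = 0.32×0.24 + 0.4×0.32 + 0.28×0.32
  = 0.0768 + 0.1280 + 0.0896 = 0.2944

0.2944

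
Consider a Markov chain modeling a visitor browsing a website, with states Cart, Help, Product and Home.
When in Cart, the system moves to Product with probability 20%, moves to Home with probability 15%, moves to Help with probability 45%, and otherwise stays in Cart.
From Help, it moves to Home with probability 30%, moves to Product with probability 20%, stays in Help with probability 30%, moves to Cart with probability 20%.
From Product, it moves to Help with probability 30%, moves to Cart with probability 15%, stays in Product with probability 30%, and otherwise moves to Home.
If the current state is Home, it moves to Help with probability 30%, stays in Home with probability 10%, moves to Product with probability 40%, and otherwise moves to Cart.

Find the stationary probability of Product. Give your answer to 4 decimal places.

Let the stationary distribution be π with π = πP and π_1 + π_2 + π_3 + π_4 = 1.
π_1 = 0.2·π_1 + 0.2·π_2 + 0.15·π_3 + 0.2·π_4
π_2 = 0.45·π_1 + 0.3·π_2 + 0.3·π_3 + 0.3·π_4
π_3 = 0.2·π_1 + 0.2·π_2 + 0.3·π_3 + 0.4·π_4
Solving with the normalization constraint gives π = (0.1865, 0.3280, 0.2701, 0.2154).
So the stationary probability of Product is 0.2701.

0.2701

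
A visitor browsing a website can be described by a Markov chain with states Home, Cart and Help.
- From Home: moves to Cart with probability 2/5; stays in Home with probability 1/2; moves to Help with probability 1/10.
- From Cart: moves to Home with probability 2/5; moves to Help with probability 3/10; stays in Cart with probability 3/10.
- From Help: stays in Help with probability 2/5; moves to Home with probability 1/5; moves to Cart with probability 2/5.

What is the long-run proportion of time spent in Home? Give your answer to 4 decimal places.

0.3896

Let the stationary distribution be π with π = πP and π_1 + π_2 + π_3 = 1.
π_1 = 0.5·π_1 + 0.4·π_2 + 0.2·π_3
π_2 = 0.4·π_1 + 0.3·π_2 + 0.4·π_3
Solving with the normalization constraint gives π = (0.3896, 0.3636, 0.2468).
So the stationary probability of Home is 0.3896.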